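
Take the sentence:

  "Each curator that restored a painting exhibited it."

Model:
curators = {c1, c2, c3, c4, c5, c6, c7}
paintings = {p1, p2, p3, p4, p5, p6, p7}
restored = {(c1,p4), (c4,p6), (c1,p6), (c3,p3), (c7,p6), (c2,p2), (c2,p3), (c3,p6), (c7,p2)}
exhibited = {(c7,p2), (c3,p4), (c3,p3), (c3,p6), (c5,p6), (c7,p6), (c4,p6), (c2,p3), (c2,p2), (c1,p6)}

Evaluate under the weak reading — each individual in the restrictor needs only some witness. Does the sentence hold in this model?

True

"it" takes "a painting" as antecedent — a donkey pronoun bound across the clause boundary.
Weak reading: every curator c with some restored-painting has at least one restored-painting p such that exhibited(c,p).
Per curator: c1:✓  c2:✓  c3:✓  c4:✓  c7:✓
Every curator in the restrictor has a witness.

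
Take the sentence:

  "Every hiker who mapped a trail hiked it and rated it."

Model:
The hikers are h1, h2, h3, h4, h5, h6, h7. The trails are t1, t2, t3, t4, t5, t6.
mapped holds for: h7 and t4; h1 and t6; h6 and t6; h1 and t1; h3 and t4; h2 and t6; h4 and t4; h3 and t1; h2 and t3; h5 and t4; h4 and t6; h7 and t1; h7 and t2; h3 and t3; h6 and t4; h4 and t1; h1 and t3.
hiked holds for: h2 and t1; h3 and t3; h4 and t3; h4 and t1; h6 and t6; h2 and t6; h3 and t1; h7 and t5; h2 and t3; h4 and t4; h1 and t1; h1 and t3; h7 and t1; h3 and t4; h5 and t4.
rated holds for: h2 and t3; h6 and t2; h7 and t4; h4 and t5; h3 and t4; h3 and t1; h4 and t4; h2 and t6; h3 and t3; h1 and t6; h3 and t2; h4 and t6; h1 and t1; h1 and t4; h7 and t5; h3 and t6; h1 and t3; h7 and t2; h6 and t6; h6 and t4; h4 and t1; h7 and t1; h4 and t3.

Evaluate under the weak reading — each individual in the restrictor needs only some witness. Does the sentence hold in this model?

False

"it" takes "a trail" as antecedent — a donkey pronoun bound across the clause boundary.
Weak reading: every hiker h with some mapped-trail has at least one mapped-trail t such that hiked(h,t) ∧ rated(h,t).
Per hiker: h1:✓  h2:✓  h3:✓  h4:✓  h5:✗  h6:✓  h7:✓
h5 has no witness among its mapped-trails.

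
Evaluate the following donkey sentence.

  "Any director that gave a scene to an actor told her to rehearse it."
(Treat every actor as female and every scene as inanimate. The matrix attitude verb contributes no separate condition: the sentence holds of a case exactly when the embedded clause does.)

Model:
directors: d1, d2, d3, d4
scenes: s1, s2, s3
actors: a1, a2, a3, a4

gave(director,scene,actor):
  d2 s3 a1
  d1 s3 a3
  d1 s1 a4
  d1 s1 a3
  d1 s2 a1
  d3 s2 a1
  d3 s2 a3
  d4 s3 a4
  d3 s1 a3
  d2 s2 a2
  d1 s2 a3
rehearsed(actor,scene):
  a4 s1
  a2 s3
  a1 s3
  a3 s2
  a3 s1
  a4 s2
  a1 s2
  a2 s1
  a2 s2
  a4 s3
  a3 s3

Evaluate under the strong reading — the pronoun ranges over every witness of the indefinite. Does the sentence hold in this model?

"her" takes "an actor" as antecedent and "it" takes "a scene"; both are donkey pronouns co-varying with the restrictor.
Strong reading: for every (d,s,a) with gave(d,s,a), rehearsed(a,s).
Restrictor triples: (d1,s1,a3)→rehearsed(a3,s1) ✓  (d1,s1,a4)→rehearsed(a4,s1) ✓  (d1,s2,a1)→rehearsed(a1,s2) ✓  (d1,s2,a3)→rehearsed(a3,s2) ✓  (d1,s3,a3)→rehearsed(a3,s3) ✓  (d2,s2,a2)→rehearsed(a2,s2) ✓  (d2,s3,a1)→rehearsed(a1,s3) ✓  (d3,s1,a3)→rehearsed(a3,s1) ✓  (d3,s2,a1)→rehearsed(a1,s2) ✓  (d3,s2,a3)→rehearsed(a3,s2) ✓  (d4,s3,a4)→rehearsed(a4,s3) ✓
Every restrictor triple satisfies the scope.

True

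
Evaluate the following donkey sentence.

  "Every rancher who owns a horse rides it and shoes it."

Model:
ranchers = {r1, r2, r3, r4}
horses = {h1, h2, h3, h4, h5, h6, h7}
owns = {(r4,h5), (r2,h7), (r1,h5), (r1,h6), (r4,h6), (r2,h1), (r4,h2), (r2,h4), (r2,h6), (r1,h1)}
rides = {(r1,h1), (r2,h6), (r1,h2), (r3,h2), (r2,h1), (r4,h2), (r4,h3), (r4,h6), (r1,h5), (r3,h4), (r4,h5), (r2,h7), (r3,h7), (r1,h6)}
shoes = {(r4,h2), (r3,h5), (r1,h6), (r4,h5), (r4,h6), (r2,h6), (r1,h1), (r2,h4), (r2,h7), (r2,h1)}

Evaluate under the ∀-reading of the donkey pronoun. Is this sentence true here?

"it" takes "a horse" as antecedent — a donkey pronoun bound across the clause boundary.
Strong reading: for every (r,h) with owns(r,h), rides(r,h) ∧ shoes(r,h).
Restrictor pairs: (r1,h1) ✓  (r1,h5) ✗  (r1,h6) ✓  (r2,h1) ✓  (r2,h4) ✗  (r2,h6) ✓  (r2,h7) ✓  (r4,h2) ✓  (r4,h5) ✓  (r4,h6) ✓
Counterexample: (r1,h5) is in owns but fails the scope.

False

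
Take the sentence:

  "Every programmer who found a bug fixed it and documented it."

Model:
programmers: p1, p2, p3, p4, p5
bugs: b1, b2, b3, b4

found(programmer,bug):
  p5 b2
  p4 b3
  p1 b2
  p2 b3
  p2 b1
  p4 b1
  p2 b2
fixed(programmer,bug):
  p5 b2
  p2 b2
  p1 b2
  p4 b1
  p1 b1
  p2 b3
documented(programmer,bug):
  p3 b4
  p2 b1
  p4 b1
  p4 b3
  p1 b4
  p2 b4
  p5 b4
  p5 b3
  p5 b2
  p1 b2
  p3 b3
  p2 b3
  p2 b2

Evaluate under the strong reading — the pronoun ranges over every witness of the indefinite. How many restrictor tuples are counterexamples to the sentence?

"it" takes "a bug" as antecedent — a donkey pronoun bound across the clause boundary.
Strong reading: for every (p,b) with found(p,b), fixed(p,b) ∧ documented(p,b).
Restrictor pairs: (p1,b2) ✓  (p2,b1) ✗  (p2,b2) ✓  (p2,b3) ✓  (p4,b1) ✓  (p4,b3) ✗  (p5,b2) ✓
Counterexamples (restrictor pairs failing the scope): 2.

2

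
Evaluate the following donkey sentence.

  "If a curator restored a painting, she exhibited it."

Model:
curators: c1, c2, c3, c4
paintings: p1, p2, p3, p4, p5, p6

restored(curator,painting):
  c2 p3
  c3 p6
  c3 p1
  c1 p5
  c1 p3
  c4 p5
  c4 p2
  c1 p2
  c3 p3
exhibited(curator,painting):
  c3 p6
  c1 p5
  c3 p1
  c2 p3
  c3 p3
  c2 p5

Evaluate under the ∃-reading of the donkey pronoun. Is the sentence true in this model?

"it" takes "a painting" as antecedent — a donkey pronoun bound across the clause boundary.
Weak reading: every curator c with some restored-painting has at least one restored-painting p such that exhibited(c,p).
Per curator: c1:✓  c2:✓  c3:✓  c4:✗
c4 has no witness among its restored-paintings.

False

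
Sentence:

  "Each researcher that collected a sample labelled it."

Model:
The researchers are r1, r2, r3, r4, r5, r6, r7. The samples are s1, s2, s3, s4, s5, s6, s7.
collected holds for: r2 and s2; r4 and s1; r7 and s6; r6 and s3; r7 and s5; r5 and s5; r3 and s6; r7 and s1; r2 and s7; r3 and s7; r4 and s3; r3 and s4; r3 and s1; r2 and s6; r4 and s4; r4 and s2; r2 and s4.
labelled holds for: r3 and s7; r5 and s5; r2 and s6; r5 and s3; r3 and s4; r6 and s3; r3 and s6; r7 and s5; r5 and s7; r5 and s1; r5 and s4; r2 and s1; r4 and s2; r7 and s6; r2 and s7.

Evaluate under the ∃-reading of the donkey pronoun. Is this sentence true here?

"it" takes "a sample" as antecedent — a donkey pronoun bound across the clause boundary.
Weak reading: every researcher r with some collected-sample has at least one collected-sample s such that labelled(r,s).
Per researcher: r2:✓  r3:✓  r4:✓  r5:✓  r6:✓  r7:✓
Every researcher in the restrictor has a witness.

True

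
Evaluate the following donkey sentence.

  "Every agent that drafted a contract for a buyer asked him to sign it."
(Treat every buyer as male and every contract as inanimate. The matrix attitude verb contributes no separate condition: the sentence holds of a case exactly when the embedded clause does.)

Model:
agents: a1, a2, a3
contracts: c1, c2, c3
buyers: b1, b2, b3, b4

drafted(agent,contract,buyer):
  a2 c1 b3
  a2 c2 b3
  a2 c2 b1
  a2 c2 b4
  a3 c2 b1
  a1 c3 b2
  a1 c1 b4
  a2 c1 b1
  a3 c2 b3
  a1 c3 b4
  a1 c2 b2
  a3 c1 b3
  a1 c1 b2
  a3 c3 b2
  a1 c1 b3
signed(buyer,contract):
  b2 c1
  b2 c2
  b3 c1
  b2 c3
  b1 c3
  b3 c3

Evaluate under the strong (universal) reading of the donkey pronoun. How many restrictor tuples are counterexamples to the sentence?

8

"him" takes "a buyer" as antecedent and "it" takes "a contract"; both are donkey pronouns co-varying with the restrictor.
Strong reading: for every (a,c,b) with drafted(a,c,b), signed(b,c).
Restrictor triples: (a1,c1,b2)→signed(b2,c1) ✓  (a1,c1,b3)→signed(b3,c1) ✓  (a1,c1,b4)→signed(b4,c1) ✗  (a1,c2,b2)→signed(b2,c2) ✓  (a1,c3,b2)→signed(b2,c3) ✓  (a1,c3,b4)→signed(b4,c3) ✗  (a2,c1,b1)→signed(b1,c1) ✗  (a2,c1,b3)→signed(b3,c1) ✓  (a2,c2,b1)→signed(b1,c2) ✗  (a2,c2,b3)→signed(b3,c2) ✗  (a2,c2,b4)→signed(b4,c2) ✗  (a3,c1,b3)→signed(b3,c1) ✓  (a3,c2,b1)→signed(b1,c2) ✗  (a3,c2,b3)→signed(b3,c2) ✗  (a3,c3,b2)→signed(b2,c3) ✓
Counterexamples (restrictor triples failing the scope): 8.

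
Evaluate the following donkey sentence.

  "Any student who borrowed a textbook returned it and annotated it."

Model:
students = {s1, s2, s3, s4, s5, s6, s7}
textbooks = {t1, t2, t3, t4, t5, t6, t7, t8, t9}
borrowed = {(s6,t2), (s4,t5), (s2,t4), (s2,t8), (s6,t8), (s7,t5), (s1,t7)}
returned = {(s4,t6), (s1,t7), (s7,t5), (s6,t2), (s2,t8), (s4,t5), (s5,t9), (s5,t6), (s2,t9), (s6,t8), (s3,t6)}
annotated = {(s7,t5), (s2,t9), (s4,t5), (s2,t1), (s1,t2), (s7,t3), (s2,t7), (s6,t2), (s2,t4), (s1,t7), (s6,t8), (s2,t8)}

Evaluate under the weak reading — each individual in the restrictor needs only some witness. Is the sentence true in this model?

"it" takes "a textbook" as antecedent — a donkey pronoun bound across the clause boundary.
Weak reading: every student s with some borrowed-textbook has at least one borrowed-textbook t such that returned(s,t) ∧ annotated(s,t).
Per student: s1:✓  s2:✓  s4:✓  s6:✓  s7:✓
Every student in the restrictor has a witness.

True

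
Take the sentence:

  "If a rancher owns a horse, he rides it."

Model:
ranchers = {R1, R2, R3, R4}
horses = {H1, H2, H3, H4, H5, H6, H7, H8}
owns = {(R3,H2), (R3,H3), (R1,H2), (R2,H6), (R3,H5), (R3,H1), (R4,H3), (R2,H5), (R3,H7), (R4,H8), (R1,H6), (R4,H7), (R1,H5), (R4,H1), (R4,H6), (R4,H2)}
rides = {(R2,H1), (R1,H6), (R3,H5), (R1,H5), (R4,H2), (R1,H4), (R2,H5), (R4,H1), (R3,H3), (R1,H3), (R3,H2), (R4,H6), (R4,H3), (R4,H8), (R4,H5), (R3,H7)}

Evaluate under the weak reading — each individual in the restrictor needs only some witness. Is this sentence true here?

"it" takes "a horse" as antecedent — a donkey pronoun bound across the clause boundary.
Weak reading: every rancher r with some owns-horse has at least one owns-horse h such that rides(r,h).
Per rancher: R1:✓  R2:✓  R3:✓  R4:✓
Every rancher in the restrictor has a witness.

True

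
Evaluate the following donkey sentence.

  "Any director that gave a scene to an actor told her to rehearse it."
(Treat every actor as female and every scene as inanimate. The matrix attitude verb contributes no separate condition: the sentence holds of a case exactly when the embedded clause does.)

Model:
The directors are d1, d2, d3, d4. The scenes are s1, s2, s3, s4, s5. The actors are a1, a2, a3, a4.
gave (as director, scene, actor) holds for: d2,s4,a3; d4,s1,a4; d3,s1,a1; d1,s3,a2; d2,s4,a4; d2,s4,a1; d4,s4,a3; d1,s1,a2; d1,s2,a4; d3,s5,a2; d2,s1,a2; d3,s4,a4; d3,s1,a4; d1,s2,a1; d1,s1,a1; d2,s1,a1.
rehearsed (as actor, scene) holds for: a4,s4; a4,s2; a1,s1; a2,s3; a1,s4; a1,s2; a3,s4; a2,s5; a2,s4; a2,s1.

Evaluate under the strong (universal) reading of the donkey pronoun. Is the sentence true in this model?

False

"her" takes "an actor" as antecedent and "it" takes "a scene"; both are donkey pronouns co-varying with the restrictor.
Strong reading: for every (d,s,a) with gave(d,s,a), rehearsed(a,s).
Restrictor triples: (d1,s1,a1)→rehearsed(a1,s1) ✓  (d1,s1,a2)→rehearsed(a2,s1) ✓  (d1,s2,a1)→rehearsed(a1,s2) ✓  (d1,s2,a4)→rehearsed(a4,s2) ✓  (d1,s3,a2)→rehearsed(a2,s3) ✓  (d2,s1,a1)→rehearsed(a1,s1) ✓  (d2,s1,a2)→rehearsed(a2,s1) ✓  (d2,s4,a1)→rehearsed(a1,s4) ✓  (d2,s4,a3)→rehearsed(a3,s4) ✓  (d2,s4,a4)→rehearsed(a4,s4) ✓  (d3,s1,a1)→rehearsed(a1,s1) ✓  (d3,s1,a4)→rehearsed(a4,s1) ✗  (d3,s4,a4)→rehearsed(a4,s4) ✓  (d3,s5,a2)→rehearsed(a2,s5) ✓  (d4,s1,a4)→rehearsed(a4,s1) ✗  (d4,s4,a3)→rehearsed(a3,s4) ✓
Counterexample: (d3,s1,a4) — rehearsed(a4,s1) does not hold.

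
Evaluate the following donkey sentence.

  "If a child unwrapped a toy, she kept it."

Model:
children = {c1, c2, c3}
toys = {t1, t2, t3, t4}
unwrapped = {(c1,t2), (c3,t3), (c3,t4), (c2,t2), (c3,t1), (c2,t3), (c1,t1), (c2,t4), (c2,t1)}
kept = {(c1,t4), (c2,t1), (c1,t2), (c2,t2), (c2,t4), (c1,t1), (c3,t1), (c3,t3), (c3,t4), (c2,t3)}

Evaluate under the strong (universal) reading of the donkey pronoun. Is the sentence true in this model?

"it" takes "a toy" as antecedent — a donkey pronoun bound across the clause boundary.
Strong reading: for every (c,t) with unwrapped(c,t), kept(c,t).
Restrictor pairs: (c1,t1) ✓  (c1,t2) ✓  (c2,t1) ✓  (c2,t2) ✓  (c2,t3) ✓  (c2,t4) ✓  (c3,t1) ✓  (c3,t3) ✓  (c3,t4) ✓
Every restrictor pair satisfies the scope.

True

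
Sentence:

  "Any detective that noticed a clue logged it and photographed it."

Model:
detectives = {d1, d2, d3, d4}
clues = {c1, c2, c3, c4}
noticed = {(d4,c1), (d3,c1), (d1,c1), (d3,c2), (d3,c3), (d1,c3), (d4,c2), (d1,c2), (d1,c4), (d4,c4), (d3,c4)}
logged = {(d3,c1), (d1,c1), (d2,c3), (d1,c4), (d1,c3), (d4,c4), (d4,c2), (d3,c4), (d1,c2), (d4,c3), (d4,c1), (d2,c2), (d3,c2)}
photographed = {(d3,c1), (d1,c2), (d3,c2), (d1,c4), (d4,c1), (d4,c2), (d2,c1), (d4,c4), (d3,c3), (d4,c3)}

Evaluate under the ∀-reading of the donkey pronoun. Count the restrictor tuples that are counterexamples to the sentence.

"it" takes "a clue" as antecedent — a donkey pronoun bound across the clause boundary.
Strong reading: for every (d,c) with noticed(d,c), logged(d,c) ∧ photographed(d,c).
Restrictor pairs: (d1,c1) ✗  (d1,c2) ✓  (d1,c3) ✗  (d1,c4) ✓  (d3,c1) ✓  (d3,c2) ✓  (d3,c3) ✗  (d3,c4) ✗  (d4,c1) ✓  (d4,c2) ✓  (d4,c4) ✓
Counterexamples (restrictor pairs failing the scope): 4.

4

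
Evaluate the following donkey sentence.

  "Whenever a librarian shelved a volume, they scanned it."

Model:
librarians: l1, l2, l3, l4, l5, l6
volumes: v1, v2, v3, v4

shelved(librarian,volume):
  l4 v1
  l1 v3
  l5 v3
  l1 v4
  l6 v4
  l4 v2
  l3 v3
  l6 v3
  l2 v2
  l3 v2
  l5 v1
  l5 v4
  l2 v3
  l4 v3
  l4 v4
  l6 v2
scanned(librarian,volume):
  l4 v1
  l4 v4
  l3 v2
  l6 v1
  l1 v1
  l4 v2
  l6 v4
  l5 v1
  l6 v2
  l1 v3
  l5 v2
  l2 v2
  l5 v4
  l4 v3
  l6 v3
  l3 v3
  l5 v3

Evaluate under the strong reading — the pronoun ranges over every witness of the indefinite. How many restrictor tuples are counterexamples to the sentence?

"it" takes "a volume" as antecedent — a donkey pronoun bound across the clause boundary.
Strong reading: for every (l,v) with shelved(l,v), scanned(l,v).
Restrictor pairs: (l1,v3) ✓  (l1,v4) ✗  (l2,v2) ✓  (l2,v3) ✗  (l3,v2) ✓  (l3,v3) ✓  (l4,v1) ✓  (l4,v2) ✓  (l4,v3) ✓  (l4,v4) ✓  (l5,v1) ✓  (l5,v3) ✓  (l5,v4) ✓  (l6,v2) ✓  (l6,v3) ✓  (l6,v4) ✓
Counterexamples (restrictor pairs failing the scope): 2.

2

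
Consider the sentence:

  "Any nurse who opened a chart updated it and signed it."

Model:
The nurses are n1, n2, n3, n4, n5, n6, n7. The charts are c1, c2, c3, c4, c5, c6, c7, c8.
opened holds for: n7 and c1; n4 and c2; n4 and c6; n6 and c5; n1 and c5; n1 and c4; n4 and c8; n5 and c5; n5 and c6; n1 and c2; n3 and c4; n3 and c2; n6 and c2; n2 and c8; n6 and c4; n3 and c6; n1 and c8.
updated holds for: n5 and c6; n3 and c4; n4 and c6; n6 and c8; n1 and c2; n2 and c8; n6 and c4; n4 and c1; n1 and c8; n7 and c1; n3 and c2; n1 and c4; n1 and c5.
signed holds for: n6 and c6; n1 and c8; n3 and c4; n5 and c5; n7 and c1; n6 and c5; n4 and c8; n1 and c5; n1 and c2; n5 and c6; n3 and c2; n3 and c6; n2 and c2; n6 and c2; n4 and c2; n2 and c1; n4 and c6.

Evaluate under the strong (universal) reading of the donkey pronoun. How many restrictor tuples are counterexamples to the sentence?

"it" takes "a chart" as antecedent — a donkey pronoun bound across the clause boundary.
Strong reading: for every (n,c) with opened(n,c), updated(n,c) ∧ signed(n,c).
Restrictor pairs: (n1,c2) ✓  (n1,c4) ✗  (n1,c5) ✓  (n1,c8) ✓  (n2,c8) ✗  (n3,c2) ✓  (n3,c4) ✓  (n3,c6) ✗  (n4,c2) ✗  (n4,c6) ✓  (n4,c8) ✗  (n5,c5) ✗  (n5,c6) ✓  (n6,c2) ✗  (n6,c4) ✗  (n6,c5) ✗  (n7,c1) ✓
Counterexamples (restrictor pairs failing the scope): 9.

9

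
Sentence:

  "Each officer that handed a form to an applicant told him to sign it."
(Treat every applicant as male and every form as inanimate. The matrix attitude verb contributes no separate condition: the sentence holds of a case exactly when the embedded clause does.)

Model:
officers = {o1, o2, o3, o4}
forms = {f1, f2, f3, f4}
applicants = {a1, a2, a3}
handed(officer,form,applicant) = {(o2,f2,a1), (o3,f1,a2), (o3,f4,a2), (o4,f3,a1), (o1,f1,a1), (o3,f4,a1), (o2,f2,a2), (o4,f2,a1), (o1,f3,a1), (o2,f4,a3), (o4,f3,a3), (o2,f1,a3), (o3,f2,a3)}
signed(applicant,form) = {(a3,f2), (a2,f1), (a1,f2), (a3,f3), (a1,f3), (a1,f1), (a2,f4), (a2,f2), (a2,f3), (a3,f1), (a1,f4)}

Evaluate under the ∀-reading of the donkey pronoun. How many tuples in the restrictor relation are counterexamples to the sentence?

1

"him" takes "an applicant" as antecedent and "it" takes "a form"; both are donkey pronouns co-varying with the restrictor.
Strong reading: for every (o,f,a) with handed(o,f,a), signed(a,f).
Restrictor triples: (o1,f1,a1)→signed(a1,f1) ✓  (o1,f3,a1)→signed(a1,f3) ✓  (o2,f1,a3)→signed(a3,f1) ✓  (o2,f2,a1)→signed(a1,f2) ✓  (o2,f2,a2)→signed(a2,f2) ✓  (o2,f4,a3)→signed(a3,f4) ✗  (o3,f1,a2)→signed(a2,f1) ✓  (o3,f2,a3)→signed(a3,f2) ✓  (o3,f4,a1)→signed(a1,f4) ✓  (o3,f4,a2)→signed(a2,f4) ✓  (o4,f2,a1)→signed(a1,f2) ✓  (o4,f3,a1)→signed(a1,f3) ✓  (o4,f3,a3)→signed(a3,f3) ✓
Counterexamples (restrictor triples failing the scope): 1.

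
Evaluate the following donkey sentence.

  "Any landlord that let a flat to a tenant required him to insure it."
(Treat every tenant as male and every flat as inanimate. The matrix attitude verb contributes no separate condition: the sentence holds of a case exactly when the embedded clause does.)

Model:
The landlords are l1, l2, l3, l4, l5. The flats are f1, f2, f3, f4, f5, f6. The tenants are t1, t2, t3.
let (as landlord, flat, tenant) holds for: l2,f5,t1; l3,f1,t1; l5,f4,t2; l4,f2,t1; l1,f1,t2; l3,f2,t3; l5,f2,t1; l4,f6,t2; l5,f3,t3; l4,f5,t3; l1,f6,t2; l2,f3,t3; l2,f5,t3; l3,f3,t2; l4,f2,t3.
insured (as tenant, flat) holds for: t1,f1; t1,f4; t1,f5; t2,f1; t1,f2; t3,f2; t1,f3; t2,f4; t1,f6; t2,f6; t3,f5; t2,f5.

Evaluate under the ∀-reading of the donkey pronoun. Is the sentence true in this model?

False

"him" takes "a tenant" as antecedent and "it" takes "a flat"; both are donkey pronouns co-varying with the restrictor.
Strong reading: for every (l,f,t) with let(l,f,t), insured(t,f).
Restrictor triples: (l1,f1,t2)→insured(t2,f1) ✓  (l1,f6,t2)→insured(t2,f6) ✓  (l2,f3,t3)→insured(t3,f3) ✗  (l2,f5,t1)→insured(t1,f5) ✓  (l2,f5,t3)→insured(t3,f5) ✓  (l3,f1,t1)→insured(t1,f1) ✓  (l3,f2,t3)→insured(t3,f2) ✓  (l3,f3,t2)→insured(t2,f3) ✗  (l4,f2,t1)→insured(t1,f2) ✓  (l4,f2,t3)→insured(t3,f2) ✓  (l4,f5,t3)→insured(t3,f5) ✓  (l4,f6,t2)→insured(t2,f6) ✓  (l5,f2,t1)→insured(t1,f2) ✓  (l5,f3,t3)→insured(t3,f3) ✗  (l5,f4,t2)→insured(t2,f4) ✓
Counterexample: (l2,f3,t3) — insured(t3,f3) does not hold.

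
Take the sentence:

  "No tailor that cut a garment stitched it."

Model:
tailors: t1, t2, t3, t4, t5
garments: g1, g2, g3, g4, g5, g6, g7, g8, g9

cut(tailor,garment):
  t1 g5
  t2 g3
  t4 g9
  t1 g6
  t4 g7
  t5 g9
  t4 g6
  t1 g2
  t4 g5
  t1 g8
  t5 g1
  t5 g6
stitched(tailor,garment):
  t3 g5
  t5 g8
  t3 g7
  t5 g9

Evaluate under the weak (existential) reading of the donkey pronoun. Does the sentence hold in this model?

False

"it" takes "a garment" as antecedent — a donkey pronoun bound across the clause boundary.
Truth condition: for no (t,g) with cut(t,g) does stitched(t,g) hold.
Restrictor pairs — does the scope hold? (t1,g2):fails  (t1,g5):fails  (t1,g6):fails  (t1,g8):fails  (t2,g3):fails  (t4,g5):fails  (t4,g6):fails  (t4,g7):fails  (t4,g9):fails  (t5,g1):fails  (t5,g6):fails  (t5,g9):holds
Scope holds for 1 pair(s), so the sentence is false.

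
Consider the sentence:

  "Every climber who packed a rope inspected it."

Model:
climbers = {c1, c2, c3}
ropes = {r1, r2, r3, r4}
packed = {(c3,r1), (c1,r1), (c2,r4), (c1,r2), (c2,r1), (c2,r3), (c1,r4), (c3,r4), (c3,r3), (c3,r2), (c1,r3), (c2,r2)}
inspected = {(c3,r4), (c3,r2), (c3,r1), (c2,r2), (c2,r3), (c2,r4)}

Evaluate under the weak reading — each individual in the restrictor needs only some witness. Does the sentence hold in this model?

False

"it" takes "a rope" as antecedent — a donkey pronoun bound across the clause boundary.
Weak reading: every climber c with some packed-rope has at least one packed-rope r such that inspected(c,r).
Per climber: c1:✗  c2:✓  c3:✓
c1 has no witness among its packed-ropes.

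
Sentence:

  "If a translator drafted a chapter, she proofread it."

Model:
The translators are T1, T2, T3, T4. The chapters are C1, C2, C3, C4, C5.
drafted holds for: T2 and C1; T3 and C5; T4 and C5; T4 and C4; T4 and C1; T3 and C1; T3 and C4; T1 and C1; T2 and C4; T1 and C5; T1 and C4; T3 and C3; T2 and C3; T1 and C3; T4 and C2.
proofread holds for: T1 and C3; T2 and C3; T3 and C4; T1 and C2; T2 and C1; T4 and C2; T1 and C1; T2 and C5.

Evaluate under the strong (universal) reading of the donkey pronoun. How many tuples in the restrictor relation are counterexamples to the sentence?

9

"it" takes "a chapter" as antecedent — a donkey pronoun bound across the clause boundary.
Strong reading: for every (t,c) with drafted(t,c), proofread(t,c).
Restrictor pairs: (T1,C1) ✓  (T1,C3) ✓  (T1,C4) ✗  (T1,C5) ✗  (T2,C1) ✓  (T2,C3) ✓  (T2,C4) ✗  (T3,C1) ✗  (T3,C3) ✗  (T3,C4) ✓  (T3,C5) ✗  (T4,C1) ✗  (T4,C2) ✓  (T4,C4) ✗  (T4,C5) ✗
Counterexamples (restrictor pairs failing the scope): 9.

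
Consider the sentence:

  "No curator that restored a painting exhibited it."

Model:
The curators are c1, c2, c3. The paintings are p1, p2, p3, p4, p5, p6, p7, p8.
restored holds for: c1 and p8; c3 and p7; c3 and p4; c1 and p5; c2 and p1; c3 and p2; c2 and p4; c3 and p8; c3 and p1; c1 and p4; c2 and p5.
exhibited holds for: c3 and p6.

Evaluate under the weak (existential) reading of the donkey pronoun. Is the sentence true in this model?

True

"it" takes "a painting" as antecedent — a donkey pronoun bound across the clause boundary.
Truth condition: for no (c,p) with restored(c,p) does exhibited(c,p) hold.
Restrictor pairs — does the scope hold? (c1,p4):fails  (c1,p5):fails  (c1,p8):fails  (c2,p1):fails  (c2,p4):fails  (c2,p5):fails  (c3,p1):fails  (c3,p2):fails  (c3,p4):fails  (c3,p7):fails  (c3,p8):fails
Scope holds for no restrictor pair, so the sentence is true.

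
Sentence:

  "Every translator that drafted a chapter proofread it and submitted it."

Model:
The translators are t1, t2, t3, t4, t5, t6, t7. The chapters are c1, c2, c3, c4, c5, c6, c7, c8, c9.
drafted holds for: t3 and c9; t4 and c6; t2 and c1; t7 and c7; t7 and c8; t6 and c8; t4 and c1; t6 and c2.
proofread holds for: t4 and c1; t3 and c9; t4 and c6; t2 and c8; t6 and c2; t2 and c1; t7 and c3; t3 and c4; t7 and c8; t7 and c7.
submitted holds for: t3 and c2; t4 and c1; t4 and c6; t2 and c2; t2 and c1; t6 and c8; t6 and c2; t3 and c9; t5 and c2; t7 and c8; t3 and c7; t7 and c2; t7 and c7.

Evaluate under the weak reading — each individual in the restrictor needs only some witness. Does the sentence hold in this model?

"it" takes "a chapter" as antecedent — a donkey pronoun bound across the clause boundary.
Weak reading: every translator t with some drafted-chapter has at least one drafted-chapter c such that proofread(t,c) ∧ submitted(t,c).
Per translator: t2:✓  t3:✓  t4:✓  t6:✓  t7:✓
Every translator in the restrictor has a witness.

True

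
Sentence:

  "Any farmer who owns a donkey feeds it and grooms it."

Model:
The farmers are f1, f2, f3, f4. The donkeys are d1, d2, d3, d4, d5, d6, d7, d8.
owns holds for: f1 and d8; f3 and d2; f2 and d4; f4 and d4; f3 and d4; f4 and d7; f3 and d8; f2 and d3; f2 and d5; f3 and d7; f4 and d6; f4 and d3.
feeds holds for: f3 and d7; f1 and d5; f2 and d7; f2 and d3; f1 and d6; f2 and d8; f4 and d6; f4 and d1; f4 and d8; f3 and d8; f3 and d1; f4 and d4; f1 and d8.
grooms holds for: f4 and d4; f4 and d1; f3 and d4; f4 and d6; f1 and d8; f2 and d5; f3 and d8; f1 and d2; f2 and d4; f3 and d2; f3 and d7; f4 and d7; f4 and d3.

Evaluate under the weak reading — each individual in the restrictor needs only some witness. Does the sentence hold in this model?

False

"it" takes "a donkey" as antecedent — a donkey pronoun bound across the clause boundary.
Weak reading: every farmer f with some owns-donkey has at least one owns-donkey d such that feeds(f,d) ∧ grooms(f,d).
Per farmer: f1:✓  f2:✗  f3:✓  f4:✓
f2 has no witness among its owns-donkeys.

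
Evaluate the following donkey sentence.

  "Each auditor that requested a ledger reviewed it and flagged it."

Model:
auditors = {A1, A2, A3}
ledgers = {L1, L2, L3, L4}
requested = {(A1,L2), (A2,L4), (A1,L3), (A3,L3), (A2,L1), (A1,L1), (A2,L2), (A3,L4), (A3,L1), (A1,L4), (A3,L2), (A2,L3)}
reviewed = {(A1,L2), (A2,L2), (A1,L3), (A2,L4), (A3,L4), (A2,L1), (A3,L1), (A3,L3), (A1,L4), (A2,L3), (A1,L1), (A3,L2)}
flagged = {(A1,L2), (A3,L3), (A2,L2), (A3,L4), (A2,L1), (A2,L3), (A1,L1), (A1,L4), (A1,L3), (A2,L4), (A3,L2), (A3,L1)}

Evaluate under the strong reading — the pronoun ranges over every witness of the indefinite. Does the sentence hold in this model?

True

"it" takes "a ledger" as antecedent — a donkey pronoun bound across the clause boundary.
Strong reading: for every (a,l) with requested(a,l), reviewed(a,l) ∧ flagged(a,l).
Restrictor pairs: (A1,L1) ✓  (A1,L2) ✓  (A1,L3) ✓  (A1,L4) ✓  (A2,L1) ✓  (A2,L2) ✓  (A2,L3) ✓  (A2,L4) ✓  (A3,L1) ✓  (A3,L2) ✓  (A3,L3) ✓  (A3,L4) ✓
Every restrictor pair satisfies the scope.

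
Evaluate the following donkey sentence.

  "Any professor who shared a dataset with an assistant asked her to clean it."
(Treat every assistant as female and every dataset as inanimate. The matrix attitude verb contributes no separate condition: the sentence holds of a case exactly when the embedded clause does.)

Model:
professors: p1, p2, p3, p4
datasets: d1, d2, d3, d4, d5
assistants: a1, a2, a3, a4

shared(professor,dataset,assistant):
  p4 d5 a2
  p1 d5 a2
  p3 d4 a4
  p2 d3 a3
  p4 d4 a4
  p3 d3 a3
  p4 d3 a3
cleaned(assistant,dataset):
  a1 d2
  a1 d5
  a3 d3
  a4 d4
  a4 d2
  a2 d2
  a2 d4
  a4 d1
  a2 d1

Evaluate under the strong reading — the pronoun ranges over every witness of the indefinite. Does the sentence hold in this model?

"her" takes "an assistant" as antecedent and "it" takes "a dataset"; both are donkey pronouns co-varying with the restrictor.
Strong reading: for every (p,d,a) with shared(p,d,a), cleaned(a,d).
Restrictor triples: (p1,d5,a2)→cleaned(a2,d5) ✗  (p2,d3,a3)→cleaned(a3,d3) ✓  (p3,d3,a3)→cleaned(a3,d3) ✓  (p3,d4,a4)→cleaned(a4,d4) ✓  (p4,d3,a3)→cleaned(a3,d3) ✓  (p4,d4,a4)→cleaned(a4,d4) ✓  (p4,d5,a2)→cleaned(a2,d5) ✗
Counterexample: (p1,d5,a2) — cleaned(a2,d5) does not hold.

False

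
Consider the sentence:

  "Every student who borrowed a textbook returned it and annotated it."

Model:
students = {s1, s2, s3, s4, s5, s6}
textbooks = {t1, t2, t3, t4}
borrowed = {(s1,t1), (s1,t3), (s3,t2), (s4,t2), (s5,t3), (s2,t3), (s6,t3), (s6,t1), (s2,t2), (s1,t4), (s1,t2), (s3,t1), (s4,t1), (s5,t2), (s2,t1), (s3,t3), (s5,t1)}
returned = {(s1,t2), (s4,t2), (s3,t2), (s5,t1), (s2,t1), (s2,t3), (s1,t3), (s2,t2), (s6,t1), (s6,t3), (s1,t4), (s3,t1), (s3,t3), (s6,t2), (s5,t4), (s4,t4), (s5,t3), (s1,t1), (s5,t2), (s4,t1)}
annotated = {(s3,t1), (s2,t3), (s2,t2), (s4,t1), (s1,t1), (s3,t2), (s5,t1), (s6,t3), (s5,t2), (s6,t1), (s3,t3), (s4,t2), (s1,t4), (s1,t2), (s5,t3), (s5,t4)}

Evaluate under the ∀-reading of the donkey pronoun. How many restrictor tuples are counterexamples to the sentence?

"it" takes "a textbook" as antecedent — a donkey pronoun bound across the clause boundary.
Strong reading: for every (s,t) with borrowed(s,t), returned(s,t) ∧ annotated(s,t).
Restrictor pairs: (s1,t1) ✓  (s1,t2) ✓  (s1,t3) ✗  (s1,t4) ✓  (s2,t1) ✗  (s2,t2) ✓  (s2,t3) ✓  (s3,t1) ✓  (s3,t2) ✓  (s3,t3) ✓  (s4,t1) ✓  (s4,t2) ✓  (s5,t1) ✓  (s5,t2) ✓  (s5,t3) ✓  (s6,t1) ✓  (s6,t3) ✓
Counterexamples (restrictor pairs failing the scope): 2.

2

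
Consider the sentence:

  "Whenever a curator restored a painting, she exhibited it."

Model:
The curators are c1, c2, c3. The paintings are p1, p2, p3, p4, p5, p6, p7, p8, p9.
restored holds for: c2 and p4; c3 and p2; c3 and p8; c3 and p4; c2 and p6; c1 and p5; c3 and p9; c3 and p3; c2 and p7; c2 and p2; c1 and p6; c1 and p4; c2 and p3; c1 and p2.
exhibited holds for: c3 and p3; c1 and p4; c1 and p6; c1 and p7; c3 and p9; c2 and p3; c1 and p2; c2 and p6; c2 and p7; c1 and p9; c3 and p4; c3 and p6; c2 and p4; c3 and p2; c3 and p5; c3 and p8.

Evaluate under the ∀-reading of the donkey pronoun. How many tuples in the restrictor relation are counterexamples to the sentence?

"it" takes "a painting" as antecedent — a donkey pronoun bound across the clause boundary.
Strong reading: for every (c,p) with restored(c,p), exhibited(c,p).
Restrictor pairs: (c1,p2) ✓  (c1,p4) ✓  (c1,p5) ✗  (c1,p6) ✓  (c2,p2) ✗  (c2,p3) ✓  (c2,p4) ✓  (c2,p6) ✓  (c2,p7) ✓  (c3,p2) ✓  (c3,p3) ✓  (c3,p4) ✓  (c3,p8) ✓  (c3,p9) ✓
Counterexamples (restrictor pairs failing the scope): 2.

2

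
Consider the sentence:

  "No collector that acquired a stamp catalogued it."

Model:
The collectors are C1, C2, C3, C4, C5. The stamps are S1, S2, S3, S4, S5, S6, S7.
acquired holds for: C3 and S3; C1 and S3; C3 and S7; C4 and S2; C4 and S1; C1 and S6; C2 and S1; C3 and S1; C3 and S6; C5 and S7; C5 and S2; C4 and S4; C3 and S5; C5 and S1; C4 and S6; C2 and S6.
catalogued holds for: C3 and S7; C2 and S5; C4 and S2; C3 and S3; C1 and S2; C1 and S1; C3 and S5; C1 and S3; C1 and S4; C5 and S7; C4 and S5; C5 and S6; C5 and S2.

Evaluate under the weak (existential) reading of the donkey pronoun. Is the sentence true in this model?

False

"it" takes "a stamp" as antecedent — a donkey pronoun bound across the clause boundary.
Truth condition: for no (c,s) with acquired(c,s) does catalogued(c,s) hold.
Restrictor pairs — does the scope hold? (C1,S3):holds  (C1,S6):fails  (C2,S1):fails  (C2,S6):fails  (C3,S1):fails  (C3,S3):holds  (C3,S5):holds  (C3,S6):fails  (C3,S7):holds  (C4,S1):fails  (C4,S2):holds  (C4,S4):fails  (C4,S6):fails  (C5,S1):fails  (C5,S2):holds  (C5,S7):holds
Scope holds for 7 pair(s), so the sentence is false.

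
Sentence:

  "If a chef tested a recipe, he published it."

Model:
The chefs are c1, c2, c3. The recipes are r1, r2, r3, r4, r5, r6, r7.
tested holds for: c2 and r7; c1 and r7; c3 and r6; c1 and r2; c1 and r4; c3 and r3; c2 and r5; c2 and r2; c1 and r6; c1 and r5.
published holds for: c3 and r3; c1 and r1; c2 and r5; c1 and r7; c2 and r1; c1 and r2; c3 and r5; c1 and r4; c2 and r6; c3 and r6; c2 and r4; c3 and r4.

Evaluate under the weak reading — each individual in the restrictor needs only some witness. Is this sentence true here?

"it" takes "a recipe" as antecedent — a donkey pronoun bound across the clause boundary.
Weak reading: every chef c with some tested-recipe has at least one tested-recipe r such that published(c,r).
Per chef: c1:✓  c2:✓  c3:✓
Every chef in the restrictor has a witness.

True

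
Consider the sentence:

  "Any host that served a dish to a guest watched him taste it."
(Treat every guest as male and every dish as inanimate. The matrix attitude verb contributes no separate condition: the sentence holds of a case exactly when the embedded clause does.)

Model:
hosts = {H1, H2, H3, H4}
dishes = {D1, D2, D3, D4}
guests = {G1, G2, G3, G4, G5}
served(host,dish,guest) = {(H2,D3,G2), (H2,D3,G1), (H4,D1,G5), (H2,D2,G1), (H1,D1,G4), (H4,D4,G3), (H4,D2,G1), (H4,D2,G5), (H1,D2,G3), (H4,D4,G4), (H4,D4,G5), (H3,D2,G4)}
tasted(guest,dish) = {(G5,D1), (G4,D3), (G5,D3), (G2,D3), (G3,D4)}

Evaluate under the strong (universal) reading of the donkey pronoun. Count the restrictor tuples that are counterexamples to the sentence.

9

"him" takes "a guest" as antecedent and "it" takes "a dish"; both are donkey pronouns co-varying with the restrictor.
Strong reading: for every (h,d,g) with served(h,d,g), tasted(g,d).
Restrictor triples: (H1,D1,G4)→tasted(G4,D1) ✗  (H1,D2,G3)→tasted(G3,D2) ✗  (H2,D2,G1)→tasted(G1,D2) ✗  (H2,D3,G1)→tasted(G1,D3) ✗  (H2,D3,G2)→tasted(G2,D3) ✓  (H3,D2,G4)→tasted(G4,D2) ✗  (H4,D1,G5)→tasted(G5,D1) ✓  (H4,D2,G1)→tasted(G1,D2) ✗  (H4,D2,G5)→tasted(G5,D2) ✗  (H4,D4,G3)→tasted(G3,D4) ✓  (H4,D4,G4)→tasted(G4,D4) ✗  (H4,D4,G5)→tasted(G5,D4) ✗
Counterexamples (restrictor triples failing the scope): 9.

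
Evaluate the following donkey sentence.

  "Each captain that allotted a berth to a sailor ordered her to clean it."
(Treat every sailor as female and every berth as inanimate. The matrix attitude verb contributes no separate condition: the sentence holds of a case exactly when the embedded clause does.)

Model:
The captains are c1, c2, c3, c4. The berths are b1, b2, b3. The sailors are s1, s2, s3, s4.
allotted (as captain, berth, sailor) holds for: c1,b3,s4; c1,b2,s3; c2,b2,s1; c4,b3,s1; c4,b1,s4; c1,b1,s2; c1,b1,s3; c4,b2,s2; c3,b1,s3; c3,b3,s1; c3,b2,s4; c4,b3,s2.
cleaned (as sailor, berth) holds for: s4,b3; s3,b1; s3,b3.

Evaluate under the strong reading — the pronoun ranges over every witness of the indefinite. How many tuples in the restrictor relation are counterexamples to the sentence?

"her" takes "a sailor" as antecedent and "it" takes "a berth"; both are donkey pronouns co-varying with the restrictor.
Strong reading: for every (c,b,s) with allotted(c,b,s), cleaned(s,b).
Restrictor triples: (c1,b1,s2)→cleaned(s2,b1) ✗  (c1,b1,s3)→cleaned(s3,b1) ✓  (c1,b2,s3)→cleaned(s3,b2) ✗  (c1,b3,s4)→cleaned(s4,b3) ✓  (c2,b2,s1)→cleaned(s1,b2) ✗  (c3,b1,s3)→cleaned(s3,b1) ✓  (c3,b2,s4)→cleaned(s4,b2) ✗  (c3,b3,s1)→cleaned(s1,b3) ✗  (c4,b1,s4)→cleaned(s4,b1) ✗  (c4,b2,s2)→cleaned(s2,b2) ✗  (c4,b3,s1)→cleaned(s1,b3) ✗  (c4,b3,s2)→cleaned(s2,b3) ✗
Counterexamples (restrictor triples failing the scope): 9.

9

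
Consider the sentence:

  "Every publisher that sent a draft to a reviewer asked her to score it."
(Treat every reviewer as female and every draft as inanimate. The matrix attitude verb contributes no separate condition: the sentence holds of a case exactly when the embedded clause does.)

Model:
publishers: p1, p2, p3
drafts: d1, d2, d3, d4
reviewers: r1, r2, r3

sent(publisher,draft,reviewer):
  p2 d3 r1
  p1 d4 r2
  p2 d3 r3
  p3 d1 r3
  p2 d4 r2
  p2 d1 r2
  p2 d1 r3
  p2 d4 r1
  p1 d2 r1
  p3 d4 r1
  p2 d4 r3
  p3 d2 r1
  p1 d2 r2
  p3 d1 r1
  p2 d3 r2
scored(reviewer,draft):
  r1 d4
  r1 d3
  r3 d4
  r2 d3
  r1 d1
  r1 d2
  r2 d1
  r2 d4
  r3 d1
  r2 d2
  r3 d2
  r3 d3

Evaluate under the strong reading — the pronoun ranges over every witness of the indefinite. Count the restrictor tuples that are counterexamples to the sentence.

"her" takes "a reviewer" as antecedent and "it" takes "a draft"; both are donkey pronouns co-varying with the restrictor.
Strong reading: for every (p,d,r) with sent(p,d,r), scored(r,d).
Restrictor triples: (p1,d2,r1)→scored(r1,d2) ✓  (p1,d2,r2)→scored(r2,d2) ✓  (p1,d4,r2)→scored(r2,d4) ✓  (p2,d1,r2)→scored(r2,d1) ✓  (p2,d1,r3)→scored(r3,d1) ✓  (p2,d3,r1)→scored(r1,d3) ✓  (p2,d3,r2)→scored(r2,d3) ✓  (p2,d3,r3)→scored(r3,d3) ✓  (p2,d4,r1)→scored(r1,d4) ✓  (p2,d4,r2)→scored(r2,d4) ✓  (p2,d4,r3)→scored(r3,d4) ✓  (p3,d1,r1)→scored(r1,d1) ✓  (p3,d1,r3)→scored(r3,d1) ✓  (p3,d2,r1)→scored(r1,d2) ✓  (p3,d4,r1)→scored(r1,d4) ✓
Counterexamples (restrictor triples failing the scope): 0.

0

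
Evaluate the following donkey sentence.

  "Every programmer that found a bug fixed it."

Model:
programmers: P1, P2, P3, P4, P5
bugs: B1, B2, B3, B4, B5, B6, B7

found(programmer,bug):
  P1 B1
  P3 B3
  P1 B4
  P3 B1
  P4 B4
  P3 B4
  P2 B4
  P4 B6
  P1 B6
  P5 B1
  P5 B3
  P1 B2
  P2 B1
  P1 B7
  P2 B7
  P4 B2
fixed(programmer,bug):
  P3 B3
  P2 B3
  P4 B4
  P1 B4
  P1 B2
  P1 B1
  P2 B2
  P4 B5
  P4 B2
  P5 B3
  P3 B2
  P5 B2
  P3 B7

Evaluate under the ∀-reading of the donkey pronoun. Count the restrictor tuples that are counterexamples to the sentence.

9

"it" takes "a bug" as antecedent — a donkey pronoun bound across the clause boundary.
Strong reading: for every (p,b) with found(p,b), fixed(p,b).
Restrictor pairs: (P1,B1) ✓  (P1,B2) ✓  (P1,B4) ✓  (P1,B6) ✗  (P1,B7) ✗  (P2,B1) ✗  (P2,B4) ✗  (P2,B7) ✗  (P3,B1) ✗  (P3,B3) ✓  (P3,B4) ✗  (P4,B2) ✓  (P4,B4) ✓  (P4,B6) ✗  (P5,B1) ✗  (P5,B3) ✓
Counterexamples (restrictor pairs failing the scope): 9.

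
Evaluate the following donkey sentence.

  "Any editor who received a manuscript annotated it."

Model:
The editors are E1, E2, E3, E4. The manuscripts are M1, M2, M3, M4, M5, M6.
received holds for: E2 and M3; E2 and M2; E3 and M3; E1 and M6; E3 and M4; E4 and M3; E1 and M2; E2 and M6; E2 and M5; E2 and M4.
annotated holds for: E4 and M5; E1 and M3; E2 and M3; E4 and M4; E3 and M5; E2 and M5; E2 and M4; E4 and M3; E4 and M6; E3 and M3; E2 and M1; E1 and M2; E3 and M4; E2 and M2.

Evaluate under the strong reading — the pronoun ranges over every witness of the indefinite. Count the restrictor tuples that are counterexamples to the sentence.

"it" takes "a manuscript" as antecedent — a donkey pronoun bound across the clause boundary.
Strong reading: for every (e,m) with received(e,m), annotated(e,m).
Restrictor pairs: (E1,M2) ✓  (E1,M6) ✗  (E2,M2) ✓  (E2,M3) ✓  (E2,M4) ✓  (E2,M5) ✓  (E2,M6) ✗  (E3,M3) ✓  (E3,M4) ✓  (E4,M3) ✓
Counterexamples (restrictor pairs failing the scope): 2.

2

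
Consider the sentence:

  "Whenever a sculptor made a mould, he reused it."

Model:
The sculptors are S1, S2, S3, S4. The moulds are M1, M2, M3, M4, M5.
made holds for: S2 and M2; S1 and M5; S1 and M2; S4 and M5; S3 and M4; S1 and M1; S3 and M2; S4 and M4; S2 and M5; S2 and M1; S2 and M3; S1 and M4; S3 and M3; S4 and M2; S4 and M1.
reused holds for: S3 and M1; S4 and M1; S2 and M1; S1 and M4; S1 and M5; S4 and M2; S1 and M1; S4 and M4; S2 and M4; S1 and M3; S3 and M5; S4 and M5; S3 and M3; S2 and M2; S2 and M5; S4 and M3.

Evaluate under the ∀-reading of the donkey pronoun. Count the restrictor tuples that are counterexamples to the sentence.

4

"it" takes "a mould" as antecedent — a donkey pronoun bound across the clause boundary.
Strong reading: for every (s,m) with made(s,m), reused(s,m).
Restrictor pairs: (S1,M1) ✓  (S1,M2) ✗  (S1,M4) ✓  (S1,M5) ✓  (S2,M1) ✓  (S2,M2) ✓  (S2,M3) ✗  (S2,M5) ✓  (S3,M2) ✗  (S3,M3) ✓  (S3,M4) ✗  (S4,M1) ✓  (S4,M2) ✓  (S4,M4) ✓  (S4,M5) ✓
Counterexamples (restrictor pairs failing the scope): 4.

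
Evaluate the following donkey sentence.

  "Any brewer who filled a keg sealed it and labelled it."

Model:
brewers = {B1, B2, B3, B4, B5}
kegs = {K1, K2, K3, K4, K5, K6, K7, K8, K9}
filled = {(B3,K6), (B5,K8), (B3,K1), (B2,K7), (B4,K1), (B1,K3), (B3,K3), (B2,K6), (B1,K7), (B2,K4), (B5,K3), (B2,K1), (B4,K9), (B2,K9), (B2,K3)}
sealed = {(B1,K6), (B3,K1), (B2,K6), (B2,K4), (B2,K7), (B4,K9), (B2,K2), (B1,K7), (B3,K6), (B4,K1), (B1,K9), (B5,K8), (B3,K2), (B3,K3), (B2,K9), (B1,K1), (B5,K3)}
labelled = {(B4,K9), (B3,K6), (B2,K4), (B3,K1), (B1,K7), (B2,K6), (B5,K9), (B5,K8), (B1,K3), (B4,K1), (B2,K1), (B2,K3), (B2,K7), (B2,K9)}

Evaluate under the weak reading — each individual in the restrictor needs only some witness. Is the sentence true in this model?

True

"it" takes "a keg" as antecedent — a donkey pronoun bound across the clause boundary.
Weak reading: every brewer b with some filled-keg has at least one filled-keg k such that sealed(b,k) ∧ labelled(b,k).
Per brewer: B1:✓  B2:✓  B3:✓  B4:✓  B5:✓
Every brewer in the restrictor has a witness.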